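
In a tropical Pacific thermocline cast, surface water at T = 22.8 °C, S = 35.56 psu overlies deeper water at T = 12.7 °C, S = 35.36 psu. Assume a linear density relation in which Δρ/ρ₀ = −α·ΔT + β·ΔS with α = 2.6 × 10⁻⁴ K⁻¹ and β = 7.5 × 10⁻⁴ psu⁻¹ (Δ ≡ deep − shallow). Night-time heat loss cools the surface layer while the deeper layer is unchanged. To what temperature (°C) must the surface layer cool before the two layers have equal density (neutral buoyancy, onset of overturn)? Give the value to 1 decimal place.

Neutral buoyancy requires Δρ = 0, i.e. −α(T_deep − T_surf′) + β(S_deep − S_surf) = 0.
T_surf′ = T_deep − (β/α)·ΔS = 12.7 − (7.5 × 10⁻⁴/2.6 × 10⁻⁴)·(-0.20) = 13.277 °C.
Cooling required: 22.8 − (13.277) = 9.523 °C.

13.3 °C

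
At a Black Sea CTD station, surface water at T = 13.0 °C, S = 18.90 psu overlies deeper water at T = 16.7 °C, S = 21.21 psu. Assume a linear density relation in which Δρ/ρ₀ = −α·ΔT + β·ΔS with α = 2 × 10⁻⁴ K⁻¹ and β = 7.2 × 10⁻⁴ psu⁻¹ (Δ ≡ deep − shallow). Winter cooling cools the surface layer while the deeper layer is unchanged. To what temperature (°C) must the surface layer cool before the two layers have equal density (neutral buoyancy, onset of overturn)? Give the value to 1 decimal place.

8.4 °C

Neutral buoyancy requires Δρ = 0, i.e. −α(T_deep − T_surf′) + β(S_deep − S_surf) = 0.
T_surf′ = T_deep − (β/α)·ΔS = 16.7 − (7.2 × 10⁻⁴/2 × 10⁻⁴)·(+2.31) = 8.384 °C.
Cooling required: 13.0 − (8.384) = 4.616 °C.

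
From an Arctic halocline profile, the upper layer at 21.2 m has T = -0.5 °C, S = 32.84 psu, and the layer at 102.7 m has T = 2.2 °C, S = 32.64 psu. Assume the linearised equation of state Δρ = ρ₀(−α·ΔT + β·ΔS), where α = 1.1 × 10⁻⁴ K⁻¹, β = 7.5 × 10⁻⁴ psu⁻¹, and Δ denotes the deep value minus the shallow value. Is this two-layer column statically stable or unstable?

unstable

ΔT = 2.2 − -0.5 = +2.7 K and ΔS = 32.64 − 32.84 = -0.20 psu (deep − shallow).
−αΔT = -2.97 × 10⁻⁴; βΔS = -1.50 × 10⁻⁴; sum Δρ/ρ₀ = -4.47 × 10⁻⁴.
Δρ/ρ₀ < 0, so Δρ < 0: deeper water is lighter → statically unstable; the column would overturn.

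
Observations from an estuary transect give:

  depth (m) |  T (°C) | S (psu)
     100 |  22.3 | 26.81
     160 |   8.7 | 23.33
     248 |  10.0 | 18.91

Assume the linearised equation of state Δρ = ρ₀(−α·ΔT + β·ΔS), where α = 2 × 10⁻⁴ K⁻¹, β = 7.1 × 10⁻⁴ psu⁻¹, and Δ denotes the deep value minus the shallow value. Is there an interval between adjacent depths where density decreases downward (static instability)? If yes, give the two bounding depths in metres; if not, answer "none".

160–248 m

Evaluate Δρ/ρ₀ = −αΔT + βΔS across each adjacent pair:
  100–160 m: −αΔT+βΔS = −(2 × 10⁻⁴)(-13.6)+(7.1 × 10⁻⁴)(-3.48) = 2.5 × 10⁻⁴ → stable
  160–248 m: −αΔT+βΔS = −(2 × 10⁻⁴)(+1.3)+(7.1 × 10⁻⁴)(-4.42) = -3.4 × 10⁻³ → UNSTABLE
The 160–248 m interval has Δρ < 0: lighter water underlies denser water.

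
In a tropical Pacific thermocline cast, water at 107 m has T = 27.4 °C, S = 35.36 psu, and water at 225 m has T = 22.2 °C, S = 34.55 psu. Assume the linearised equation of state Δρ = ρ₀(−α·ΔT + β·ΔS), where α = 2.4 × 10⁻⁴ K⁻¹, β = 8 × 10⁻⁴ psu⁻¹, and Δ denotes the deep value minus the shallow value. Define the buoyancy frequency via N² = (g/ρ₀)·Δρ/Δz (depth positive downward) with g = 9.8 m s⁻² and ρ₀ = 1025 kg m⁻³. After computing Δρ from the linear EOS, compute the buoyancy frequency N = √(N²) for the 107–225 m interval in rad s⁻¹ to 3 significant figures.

7.06 × 10⁻³ rad s⁻¹

ΔT = -5.2 K, ΔS = -0.81 psu (deep − shallow).
Δρ/ρ₀ = −αΔT + βΔS = 1.248 × 10⁻³ − 6.48 × 10⁻⁴ = 6.00 × 10⁻⁴, so Δρ ≈ 0.6150 kg m⁻³.
N² = (g/ρ₀)·Δρ/Δz = g·(Δρ/ρ₀)/Δz = 9.8 × 6.00 × 10⁻⁴ / 118 = 4.9831 × 10⁻⁵ s⁻².
N = √(4.9831 × 10⁻⁵) = 7.0591 × 10⁻³ rad s⁻¹ ≈ 7.06 × 10⁻³ rad s⁻¹.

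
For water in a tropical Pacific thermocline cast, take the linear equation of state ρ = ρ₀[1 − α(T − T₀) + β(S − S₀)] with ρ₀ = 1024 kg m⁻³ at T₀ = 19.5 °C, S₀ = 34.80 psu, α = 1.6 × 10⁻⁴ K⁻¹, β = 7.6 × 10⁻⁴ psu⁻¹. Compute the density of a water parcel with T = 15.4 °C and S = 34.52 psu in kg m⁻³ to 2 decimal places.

T − T₀ = -4.1 K, S − S₀ = -0.28 psu.
Bracket = 1 − α·(-4.1) + β·(-0.28) = 1 + (4.432 × 10⁻⁴) = 1.0004432.
ρ = 1024 × 1.0004432 = 1024.45 kg m⁻³.

1024.45 kg m⁻³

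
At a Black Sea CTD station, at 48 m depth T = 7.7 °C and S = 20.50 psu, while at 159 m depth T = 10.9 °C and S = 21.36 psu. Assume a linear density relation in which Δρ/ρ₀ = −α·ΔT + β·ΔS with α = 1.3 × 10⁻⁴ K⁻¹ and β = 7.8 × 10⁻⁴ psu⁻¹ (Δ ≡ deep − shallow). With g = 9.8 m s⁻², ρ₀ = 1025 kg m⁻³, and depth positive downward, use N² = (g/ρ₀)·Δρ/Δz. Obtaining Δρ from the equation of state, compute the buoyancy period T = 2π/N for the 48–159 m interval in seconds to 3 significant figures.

ΔT = +3.2 K, ΔS = +0.86 psu (deep − shallow).
Δρ/ρ₀ = −αΔT + βΔS = -4.16 × 10⁻⁴ + 6.708 × 10⁻⁴ = 2.548 × 10⁻⁴, so Δρ ≈ 0.2612 kg m⁻³.
N² = (g/ρ₀)·Δρ/Δz = g·(Δρ/ρ₀)/Δz = 9.8 × 2.548 × 10⁻⁴ / 111 = 2.2496 × 10⁻⁵ s⁻².
N = √(2.2496 × 10⁻⁵) = 4.7430 × 10⁻³ rad s⁻¹ → T = 2π/N = 1.3247 × 10³ s ≈ 1.32 × 10³ s.

1.32 × 10³ s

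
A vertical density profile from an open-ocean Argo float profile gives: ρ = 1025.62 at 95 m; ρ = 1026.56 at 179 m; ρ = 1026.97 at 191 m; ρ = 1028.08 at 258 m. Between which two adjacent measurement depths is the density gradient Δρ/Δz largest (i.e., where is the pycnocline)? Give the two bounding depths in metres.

179–191 m

Compute the density gradient over each adjacent pair:
  95–179 m: Δρ/Δz = 0.94/84 = 0.011 kg m⁻⁴
  179–191 m: Δρ/Δz = 0.41/12 = 0.034 kg m⁻⁴
  191–258 m: Δρ/Δz = 1.11/67 = 0.017 kg m⁻⁴
The largest gradient is in the 179–191 m interval — the pycnocline.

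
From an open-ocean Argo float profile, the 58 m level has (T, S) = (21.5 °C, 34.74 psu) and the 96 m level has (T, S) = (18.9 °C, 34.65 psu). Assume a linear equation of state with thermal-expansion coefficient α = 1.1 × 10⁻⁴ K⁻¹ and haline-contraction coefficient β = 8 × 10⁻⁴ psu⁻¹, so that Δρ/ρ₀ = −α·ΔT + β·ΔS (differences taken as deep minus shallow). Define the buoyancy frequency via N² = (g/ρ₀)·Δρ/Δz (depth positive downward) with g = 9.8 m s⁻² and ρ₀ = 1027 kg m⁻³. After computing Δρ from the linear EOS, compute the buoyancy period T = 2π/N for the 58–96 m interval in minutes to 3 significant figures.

14.1 min

ΔT = -2.6 K, ΔS = -0.09 psu (deep − shallow).
Δρ/ρ₀ = −αΔT + βΔS = 2.86 × 10⁻⁴ − 7.20 × 10⁻⁵ = 2.14 × 10⁻⁴, so Δρ ≈ 0.2198 kg m⁻³.
N² = (g/ρ₀)·Δρ/Δz = g·(Δρ/ρ₀)/Δz = 9.8 × 2.14 × 10⁻⁴ / 38 = 5.5189 × 10⁻⁵ s⁻².
N = √(5.5189 × 10⁻⁵) = 7.4289 × 10⁻³ rad s⁻¹ → T = 2π/N = 845.78 s = 14.096 min ≈ 14.1 min.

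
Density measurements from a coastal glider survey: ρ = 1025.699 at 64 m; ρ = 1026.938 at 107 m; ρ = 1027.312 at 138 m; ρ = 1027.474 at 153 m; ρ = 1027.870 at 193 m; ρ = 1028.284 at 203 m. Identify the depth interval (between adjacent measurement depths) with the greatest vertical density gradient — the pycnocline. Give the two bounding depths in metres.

Compute the density gradient over each adjacent pair:
  64–107 m: Δρ/Δz = 1.239/43 = 0.029 kg m⁻⁴
  107–138 m: Δρ/Δz = 0.374/31 = 0.012 kg m⁻⁴
  138–153 m: Δρ/Δz = 0.162/15 = 0.011 kg m⁻⁴
  153–193 m: Δρ/Δz = 0.396/40 = 9.9 × 10⁻³ kg m⁻⁴
  193–203 m: Δρ/Δz = 0.414/10 = 0.041 kg m⁻⁴
The largest gradient is in the 193–203 m interval — the pycnocline.

193–203 m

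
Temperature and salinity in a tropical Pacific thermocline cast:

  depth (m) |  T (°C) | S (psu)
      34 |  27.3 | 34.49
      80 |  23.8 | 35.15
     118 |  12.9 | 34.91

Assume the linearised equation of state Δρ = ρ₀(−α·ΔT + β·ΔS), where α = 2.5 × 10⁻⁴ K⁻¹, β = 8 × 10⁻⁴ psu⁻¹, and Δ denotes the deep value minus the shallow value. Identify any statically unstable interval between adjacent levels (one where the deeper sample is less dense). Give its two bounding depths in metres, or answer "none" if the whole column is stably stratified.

Evaluate Δρ/ρ₀ = −αΔT + βΔS across each adjacent pair:
  34–80 m: −αΔT+βΔS = −(2.5 × 10⁻⁴)(-3.5)+(8 × 10⁻⁴)(+0.66) = 1.4 × 10⁻³ → stable
  80–118 m: −αΔT+βΔS = −(2.5 × 10⁻⁴)(-10.9)+(8 × 10⁻⁴)(-0.24) = 2.5 × 10⁻³ → stable
Every interval has Δρ > 0: the column is stably stratified throughout.

none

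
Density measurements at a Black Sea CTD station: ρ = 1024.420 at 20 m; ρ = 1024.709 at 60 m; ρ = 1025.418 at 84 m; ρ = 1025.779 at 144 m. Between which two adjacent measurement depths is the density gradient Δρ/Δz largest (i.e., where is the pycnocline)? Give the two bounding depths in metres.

Compute the density gradient over each adjacent pair:
  20–60 m: Δρ/Δz = 0.289/40 = 7.2 × 10⁻³ kg m⁻⁴
  60–84 m: Δρ/Δz = 0.709/24 = 0.030 kg m⁻⁴
  84–144 m: Δρ/Δz = 0.361/60 = 6.0 × 10⁻³ kg m⁻⁴
The largest gradient is in the 60–84 m interval — the pycnocline.

60–84 m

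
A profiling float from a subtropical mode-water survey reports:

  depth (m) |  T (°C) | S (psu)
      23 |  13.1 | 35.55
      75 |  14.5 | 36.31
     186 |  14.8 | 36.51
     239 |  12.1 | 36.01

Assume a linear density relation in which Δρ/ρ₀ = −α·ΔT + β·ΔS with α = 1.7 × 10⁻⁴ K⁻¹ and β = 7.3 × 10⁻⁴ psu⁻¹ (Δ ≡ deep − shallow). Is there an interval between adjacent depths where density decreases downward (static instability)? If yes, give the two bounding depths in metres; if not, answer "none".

Evaluate Δρ/ρ₀ = −αΔT + βΔS across each adjacent pair:
  23–75 m: −αΔT+βΔS = −(1.7 × 10⁻⁴)(+1.4)+(7.3 × 10⁻⁴)(+0.76) = 3.2 × 10⁻⁴ → stable
  75–186 m: −αΔT+βΔS = −(1.7 × 10⁻⁴)(+0.3)+(7.3 × 10⁻⁴)(+0.20) = 9.5 × 10⁻⁵ → stable
  186–239 m: −αΔT+βΔS = −(1.7 × 10⁻⁴)(-2.7)+(7.3 × 10⁻⁴)(-0.50) = 9.4 × 10⁻⁵ → stable
Every interval has Δρ > 0: the column is stably stratified throughout.

none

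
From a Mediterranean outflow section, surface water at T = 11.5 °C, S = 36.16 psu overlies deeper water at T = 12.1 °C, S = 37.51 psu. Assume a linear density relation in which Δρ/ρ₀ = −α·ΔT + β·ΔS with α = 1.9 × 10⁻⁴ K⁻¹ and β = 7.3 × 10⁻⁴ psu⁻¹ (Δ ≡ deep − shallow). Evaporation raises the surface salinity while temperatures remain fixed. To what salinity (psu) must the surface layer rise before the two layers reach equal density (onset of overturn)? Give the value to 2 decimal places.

Neutral buoyancy requires −α(T_deep − T_surf) + β(S_deep − S_surf′) = 0.
S_surf′ = S_deep − (α/β)·ΔT = 37.51 − (1.9 × 10⁻⁴/7.3 × 10⁻⁴)·(+0.6) = 37.3538 psu.
Increase required: 37.3538 − 36.16 = 1.1938 psu.

37.35 psu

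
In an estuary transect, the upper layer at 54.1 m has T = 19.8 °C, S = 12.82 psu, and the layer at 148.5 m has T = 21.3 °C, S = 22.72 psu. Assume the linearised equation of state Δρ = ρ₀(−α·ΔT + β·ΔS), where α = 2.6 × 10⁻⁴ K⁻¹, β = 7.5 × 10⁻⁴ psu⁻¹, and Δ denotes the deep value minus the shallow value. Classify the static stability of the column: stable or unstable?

ΔT = 21.3 − 19.8 = +1.5 K and ΔS = 22.72 − 12.82 = +9.90 psu (deep − shallow).
−αΔT = -3.90 × 10⁻⁴; βΔS = 7.425 × 10⁻³; sum Δρ/ρ₀ = 7.035 × 10⁻³.
Δρ/ρ₀ > 0, so Δρ > 0: deeper water is denser → statically stable.

stable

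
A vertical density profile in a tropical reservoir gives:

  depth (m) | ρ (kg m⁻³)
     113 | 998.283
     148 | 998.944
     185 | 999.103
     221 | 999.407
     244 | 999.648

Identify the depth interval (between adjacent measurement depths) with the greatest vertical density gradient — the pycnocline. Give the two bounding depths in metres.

Compute the density gradient over each adjacent pair:
  113–148 m: Δρ/Δz = 0.661/35 = 0.019 kg m⁻⁴
  148–185 m: Δρ/Δz = 0.159/37 = 4.3 × 10⁻³ kg m⁻⁴
  185–221 m: Δρ/Δz = 0.304/36 = 8.4 × 10⁻³ kg m⁻⁴
  221–244 m: Δρ/Δz = 0.241/23 = 0.010 kg m⁻⁴
The largest gradient is in the 113–148 m interval — the pycnocline.

113–148 m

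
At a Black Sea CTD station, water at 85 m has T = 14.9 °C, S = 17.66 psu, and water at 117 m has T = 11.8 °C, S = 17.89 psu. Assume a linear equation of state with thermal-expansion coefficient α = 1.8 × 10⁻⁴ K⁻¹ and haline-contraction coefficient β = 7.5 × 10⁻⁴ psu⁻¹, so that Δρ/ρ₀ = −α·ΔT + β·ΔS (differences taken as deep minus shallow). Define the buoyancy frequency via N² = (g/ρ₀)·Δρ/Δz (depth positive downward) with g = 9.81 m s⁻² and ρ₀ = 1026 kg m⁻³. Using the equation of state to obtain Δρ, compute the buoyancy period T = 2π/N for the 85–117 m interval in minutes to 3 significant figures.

ΔT = -3.1 K, ΔS = +0.23 psu (deep − shallow).
Δρ/ρ₀ = −αΔT + βΔS = 5.58 × 10⁻⁴ + 1.725 × 10⁻⁴ = 7.305 × 10⁻⁴, so Δρ ≈ 0.7495 kg m⁻³.
N² = (g/ρ₀)·Δρ/Δz = g·(Δρ/ρ₀)/Δz = 9.81 × 7.305 × 10⁻⁴ / 32 = 2.2394 × 10⁻⁴ s⁻².
N = √(2.2394 × 10⁻⁴) = 0.014965 rad s⁻¹ → T = 2π/N = 419.86 s = 6.9977 min ≈ 7.00 min.

7.00 min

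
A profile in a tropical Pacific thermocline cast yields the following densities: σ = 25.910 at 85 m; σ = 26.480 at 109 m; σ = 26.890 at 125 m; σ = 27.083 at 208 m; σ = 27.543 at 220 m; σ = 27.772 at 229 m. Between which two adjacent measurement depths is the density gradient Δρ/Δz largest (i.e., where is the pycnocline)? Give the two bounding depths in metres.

Compute the density gradient over each adjacent pair:
  85–109 m: Δρ/Δz = 0.570/24 = 0.024 kg m⁻⁴
  109–125 m: Δρ/Δz = 0.410/16 = 0.026 kg m⁻⁴
  125–208 m: Δρ/Δz = 0.193/83 = 2.3 × 10⁻³ kg m⁻⁴
  208–220 m: Δρ/Δz = 0.460/12 = 0.038 kg m⁻⁴
  220–229 m: Δρ/Δz = 0.229/9 = 0.025 kg m⁻⁴
The largest gradient is in the 208–220 m interval — the pycnocline.

208–220 m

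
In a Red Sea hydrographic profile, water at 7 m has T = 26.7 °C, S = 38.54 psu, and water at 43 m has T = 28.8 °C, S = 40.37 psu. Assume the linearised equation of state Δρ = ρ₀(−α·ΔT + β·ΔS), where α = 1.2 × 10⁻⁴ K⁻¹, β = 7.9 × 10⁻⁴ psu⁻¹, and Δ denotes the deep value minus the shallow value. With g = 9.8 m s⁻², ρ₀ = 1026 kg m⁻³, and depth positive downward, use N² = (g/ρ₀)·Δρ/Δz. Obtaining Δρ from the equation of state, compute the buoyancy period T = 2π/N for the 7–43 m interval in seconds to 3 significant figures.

349 s

ΔT = +2.1 K, ΔS = +1.83 psu (deep − shallow).
Δρ/ρ₀ = −αΔT + βΔS = -2.52 × 10⁻⁴ + 1.4457 × 10⁻³ = 1.1937 × 10⁻³, so Δρ ≈ 1.225 kg m⁻³.
N² = (g/ρ₀)·Δρ/Δz = g·(Δρ/ρ₀)/Δz = 9.8 × 1.1937 × 10⁻³ / 36 = 3.2495 × 10⁻⁴ s⁻².
N = √(3.2495 × 10⁻⁴) = 0.018026 rad s⁻¹ → T = 2π/N = 348.56 s ≈ 349 s.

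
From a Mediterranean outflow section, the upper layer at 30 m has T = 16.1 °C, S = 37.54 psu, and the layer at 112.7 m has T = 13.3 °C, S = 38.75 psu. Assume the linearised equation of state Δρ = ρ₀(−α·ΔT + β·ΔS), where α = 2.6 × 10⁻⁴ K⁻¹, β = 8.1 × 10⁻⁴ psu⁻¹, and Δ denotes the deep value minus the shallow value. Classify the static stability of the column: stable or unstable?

ΔT = 13.3 − 16.1 = -2.8 K and ΔS = 38.75 − 37.54 = +1.21 psu (deep − shallow).
−αΔT = 7.28 × 10⁻⁴; βΔS = 9.801 × 10⁻⁴; sum Δρ/ρ₀ = 1.7081 × 10⁻³.
Δρ/ρ₀ > 0, so Δρ > 0: deeper water is denser → statically stable.

stable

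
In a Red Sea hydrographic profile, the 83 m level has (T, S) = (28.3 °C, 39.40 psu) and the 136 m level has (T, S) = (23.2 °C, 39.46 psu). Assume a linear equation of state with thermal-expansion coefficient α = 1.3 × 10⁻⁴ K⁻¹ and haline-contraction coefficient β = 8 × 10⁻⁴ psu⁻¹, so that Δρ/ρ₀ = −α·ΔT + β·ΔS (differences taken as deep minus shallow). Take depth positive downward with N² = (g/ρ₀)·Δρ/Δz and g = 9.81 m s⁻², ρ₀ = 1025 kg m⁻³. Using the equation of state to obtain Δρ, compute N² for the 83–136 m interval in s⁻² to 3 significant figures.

ΔT = -5.1 K, ΔS = +0.06 psu (deep − shallow).
Δρ/ρ₀ = −αΔT + βΔS = 6.63 × 10⁻⁴ + 4.80 × 10⁻⁵ = 7.11 × 10⁻⁴, so Δρ ≈ 0.7288 kg m⁻³.
N² = (g/ρ₀)·Δρ/Δz = g·(Δρ/ρ₀)/Δz = 9.81 × 7.11 × 10⁻⁴ / 53 = 1.3160 × 10⁻⁴ s⁻² ≈ 1.32 × 10⁻⁴ s⁻².

1.32 × 10⁻⁴ s⁻²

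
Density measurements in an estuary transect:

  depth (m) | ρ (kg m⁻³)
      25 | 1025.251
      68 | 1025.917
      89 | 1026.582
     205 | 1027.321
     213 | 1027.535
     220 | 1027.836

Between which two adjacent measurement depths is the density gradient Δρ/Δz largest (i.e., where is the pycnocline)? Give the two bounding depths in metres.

Compute the density gradient over each adjacent pair:
  25–68 m: Δρ/Δz = 0.666/43 = 0.015 kg m⁻⁴
  68–89 m: Δρ/Δz = 0.665/21 = 0.032 kg m⁻⁴
  89–205 m: Δρ/Δz = 0.739/116 = 6.4 × 10⁻³ kg m⁻⁴
  205–213 m: Δρ/Δz = 0.214/8 = 0.027 kg m⁻⁴
  213–220 m: Δρ/Δz = 0.301/7 = 0.043 kg m⁻⁴
The largest gradient is in the 213–220 m interval — the pycnocline.

213–220 m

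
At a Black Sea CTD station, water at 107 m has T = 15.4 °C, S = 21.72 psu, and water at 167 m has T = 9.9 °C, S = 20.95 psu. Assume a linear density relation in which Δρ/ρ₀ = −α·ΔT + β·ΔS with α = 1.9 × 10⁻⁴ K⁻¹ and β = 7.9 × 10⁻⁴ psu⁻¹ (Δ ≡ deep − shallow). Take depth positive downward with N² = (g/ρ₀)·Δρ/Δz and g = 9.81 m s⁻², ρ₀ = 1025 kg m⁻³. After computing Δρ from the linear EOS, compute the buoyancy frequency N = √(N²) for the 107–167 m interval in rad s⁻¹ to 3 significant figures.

ΔT = -5.5 K, ΔS = -0.77 psu (deep − shallow).
Δρ/ρ₀ = −αΔT + βΔS = 1.045 × 10⁻³ − 6.083 × 10⁻⁴ = 4.367 × 10⁻⁴, so Δρ ≈ 0.4476 kg m⁻³.
N² = (g/ρ₀)·Δρ/Δz = g·(Δρ/ρ₀)/Δz = 9.81 × 4.367 × 10⁻⁴ / 60 = 7.1400 × 10⁻⁵ s⁻².
N = √(7.1400 × 10⁻⁵) = 8.4499 × 10⁻³ rad s⁻¹ ≈ 8.45 × 10⁻³ rad s⁻¹.

8.45 × 10⁻³ rad s⁻¹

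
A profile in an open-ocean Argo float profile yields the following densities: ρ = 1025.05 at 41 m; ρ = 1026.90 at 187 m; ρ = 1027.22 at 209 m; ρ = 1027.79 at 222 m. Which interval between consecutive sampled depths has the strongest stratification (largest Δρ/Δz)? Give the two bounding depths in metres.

209–222 m

Compute the density gradient over each adjacent pair:
  41–187 m: Δρ/Δz = 1.85/146 = 0.013 kg m⁻⁴
  187–209 m: Δρ/Δz = 0.32/22 = 0.015 kg m⁻⁴
  209–222 m: Δρ/Δz = 0.57/13 = 0.044 kg m⁻⁴
The largest gradient is in the 209–222 m interval — the pycnocline.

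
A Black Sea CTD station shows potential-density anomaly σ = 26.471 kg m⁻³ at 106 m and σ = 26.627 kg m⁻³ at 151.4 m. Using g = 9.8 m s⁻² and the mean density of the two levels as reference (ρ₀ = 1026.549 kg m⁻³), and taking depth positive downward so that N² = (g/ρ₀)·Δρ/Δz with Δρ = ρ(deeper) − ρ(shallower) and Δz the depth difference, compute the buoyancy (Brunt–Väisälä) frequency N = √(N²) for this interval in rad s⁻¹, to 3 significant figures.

Δρ = 1026.627 − 1026.471 = 0.156 kg m⁻³ over Δz = 151.4 − 106 = 45.4 m.
N² = (9.8/1026.549) × (0.156/45.4) = 3.2803 × 10⁻⁵ s⁻².
N = √(3.2803 × 10⁻⁵) = 5.7274 × 10⁻³ rad s⁻¹ ≈ 5.73 × 10⁻³ rad s⁻¹.

5.73 × 10⁻³ rad s⁻¹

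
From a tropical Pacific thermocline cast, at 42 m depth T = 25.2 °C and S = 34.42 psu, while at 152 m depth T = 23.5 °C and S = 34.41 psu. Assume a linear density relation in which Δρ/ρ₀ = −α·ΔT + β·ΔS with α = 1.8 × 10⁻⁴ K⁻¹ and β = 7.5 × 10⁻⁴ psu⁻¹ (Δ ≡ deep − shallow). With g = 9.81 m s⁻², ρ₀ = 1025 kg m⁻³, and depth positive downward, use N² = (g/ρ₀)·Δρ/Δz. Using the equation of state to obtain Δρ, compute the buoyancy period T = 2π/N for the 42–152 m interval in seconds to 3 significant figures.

ΔT = -1.7 K, ΔS = -0.01 psu (deep − shallow).
Δρ/ρ₀ = −αΔT + βΔS = 3.06 × 10⁻⁴ − 7.50 × 10⁻⁶ = 2.985 × 10⁻⁴, so Δρ ≈ 0.3060 kg m⁻³.
N² = (g/ρ₀)·Δρ/Δz = g·(Δρ/ρ₀)/Δz = 9.81 × 2.985 × 10⁻⁴ / 110 = 2.6621 × 10⁻⁵ s⁻².
N = √(2.6621 × 10⁻⁵) = 5.1596 × 10⁻³ rad s⁻¹ → T = 2π/N = 1.2178 × 10³ s ≈ 1.22 × 10³ s.

1.22 × 10³ s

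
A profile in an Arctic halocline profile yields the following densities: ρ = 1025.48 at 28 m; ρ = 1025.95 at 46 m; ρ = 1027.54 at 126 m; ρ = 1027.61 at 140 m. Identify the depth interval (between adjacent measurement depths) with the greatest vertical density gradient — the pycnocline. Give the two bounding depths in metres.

28–46 m

Compute the density gradient over each adjacent pair:
  28–46 m: Δρ/Δz = 0.47/18 = 0.026 kg m⁻⁴
  46–126 m: Δρ/Δz = 1.59/80 = 0.020 kg m⁻⁴
  126–140 m: Δρ/Δz = 0.07/14 = 5.0 × 10⁻³ kg m⁻⁴
The largest gradient is in the 28–46 m interval — the pycnocline.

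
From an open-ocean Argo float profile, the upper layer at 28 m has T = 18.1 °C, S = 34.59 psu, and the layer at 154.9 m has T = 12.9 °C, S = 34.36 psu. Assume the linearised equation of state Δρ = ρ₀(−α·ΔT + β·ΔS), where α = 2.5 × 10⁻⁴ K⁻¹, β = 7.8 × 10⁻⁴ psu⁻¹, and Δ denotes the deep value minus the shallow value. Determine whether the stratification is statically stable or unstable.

ΔT = 12.9 − 18.1 = -5.2 K and ΔS = 34.36 − 34.59 = -0.23 psu (deep − shallow).
−αΔT = 1.30 × 10⁻³; βΔS = -1.794 × 10⁻⁴; sum Δρ/ρ₀ = 1.1206 × 10⁻³.
Δρ/ρ₀ > 0, so Δρ > 0: deeper water is denser → statically stable.

stable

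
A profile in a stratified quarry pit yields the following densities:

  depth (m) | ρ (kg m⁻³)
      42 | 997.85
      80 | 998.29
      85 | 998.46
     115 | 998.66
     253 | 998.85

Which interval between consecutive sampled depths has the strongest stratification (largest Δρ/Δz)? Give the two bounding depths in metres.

Compute the density gradient over each adjacent pair:
  42–80 m: Δρ/Δz = 0.44/38 = 0.012 kg m⁻⁴
  80–85 m: Δρ/Δz = 0.17/5 = 0.034 kg m⁻⁴
  85–115 m: Δρ/Δz = 0.20/30 = 6.7 × 10⁻³ kg m⁻⁴
  115–253 m: Δρ/Δz = 0.19/138 = 1.4 × 10⁻³ kg m⁻⁴
The largest gradient is in the 80–85 m interval — the pycnocline.

80–85 m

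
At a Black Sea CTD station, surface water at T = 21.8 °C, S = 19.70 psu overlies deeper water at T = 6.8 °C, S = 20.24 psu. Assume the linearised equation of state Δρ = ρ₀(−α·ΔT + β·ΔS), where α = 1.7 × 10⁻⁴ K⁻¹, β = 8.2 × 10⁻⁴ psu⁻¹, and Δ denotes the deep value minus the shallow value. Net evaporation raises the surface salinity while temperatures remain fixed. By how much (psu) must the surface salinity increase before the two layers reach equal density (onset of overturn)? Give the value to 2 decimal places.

3.65 psu

Neutral buoyancy requires −α(T_deep − T_surf) + β(S_deep − S_surf′) = 0.
S_surf′ = S_deep − (α/β)·ΔT = 20.24 − (1.7 × 10⁻⁴/8.2 × 10⁻⁴)·(-15.0) = 23.3498 psu.
Increase required: 23.3498 − 19.70 = 3.6498 psu.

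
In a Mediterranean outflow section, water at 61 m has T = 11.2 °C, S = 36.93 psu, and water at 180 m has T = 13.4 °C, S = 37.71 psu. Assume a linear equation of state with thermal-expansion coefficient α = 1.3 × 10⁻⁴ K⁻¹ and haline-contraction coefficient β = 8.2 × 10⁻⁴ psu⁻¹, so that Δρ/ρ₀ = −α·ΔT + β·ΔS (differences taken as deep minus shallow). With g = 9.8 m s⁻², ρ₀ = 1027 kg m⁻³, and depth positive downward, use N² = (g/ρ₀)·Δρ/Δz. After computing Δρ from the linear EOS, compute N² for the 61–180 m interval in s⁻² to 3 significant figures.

ΔT = +2.2 K, ΔS = +0.78 psu (deep − shallow).
Δρ/ρ₀ = −αΔT + βΔS = -2.86 × 10⁻⁴ + 6.396 × 10⁻⁴ = 3.536 × 10⁻⁴, so Δρ ≈ 0.3631 kg m⁻³.
N² = (g/ρ₀)·Δρ/Δz = g·(Δρ/ρ₀)/Δz = 9.8 × 3.536 × 10⁻⁴ / 119 = 2.9120 × 10⁻⁵ s⁻² ≈ 2.91 × 10⁻⁵ s⁻².

2.91 × 10⁻⁵ s⁻²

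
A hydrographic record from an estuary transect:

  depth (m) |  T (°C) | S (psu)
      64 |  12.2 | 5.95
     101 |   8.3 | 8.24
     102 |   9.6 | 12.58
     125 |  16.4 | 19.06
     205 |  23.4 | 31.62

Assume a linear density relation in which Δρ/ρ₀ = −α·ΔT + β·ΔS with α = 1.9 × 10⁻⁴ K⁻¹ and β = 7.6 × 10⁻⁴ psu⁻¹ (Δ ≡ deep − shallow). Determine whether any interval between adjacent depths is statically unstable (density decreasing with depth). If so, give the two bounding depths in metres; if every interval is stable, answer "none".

none

Evaluate Δρ/ρ₀ = −αΔT + βΔS across each adjacent pair:
  64–101 m: −αΔT+βΔS = −(1.9 × 10⁻⁴)(-3.9)+(7.6 × 10⁻⁴)(+2.29) = 2.5 × 10⁻³ → stable
  101–102 m: −αΔT+βΔS = −(1.9 × 10⁻⁴)(+1.3)+(7.6 × 10⁻⁴)(+4.34) = 3.1 × 10⁻³ → stable
  102–125 m: −αΔT+βΔS = −(1.9 × 10⁻⁴)(+6.8)+(7.6 × 10⁻⁴)(+6.48) = 3.6 × 10⁻³ → stable
  125–205 m: −αΔT+βΔS = −(1.9 × 10⁻⁴)(+7.0)+(7.6 × 10⁻⁴)(+12.56) = 8.2 × 10⁻³ → stable
Every interval has Δρ > 0: the column is stably stratified throughout.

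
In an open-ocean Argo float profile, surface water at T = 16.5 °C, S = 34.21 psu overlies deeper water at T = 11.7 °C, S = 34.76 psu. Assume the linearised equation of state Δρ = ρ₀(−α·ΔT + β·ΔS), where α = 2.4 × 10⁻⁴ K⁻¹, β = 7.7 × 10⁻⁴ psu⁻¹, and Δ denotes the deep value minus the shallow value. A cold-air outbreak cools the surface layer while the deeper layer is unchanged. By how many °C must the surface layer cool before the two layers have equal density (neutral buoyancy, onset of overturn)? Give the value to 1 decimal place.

Neutral buoyancy requires Δρ = 0, i.e. −α(T_deep − T_surf′) + β(S_deep − S_surf) = 0.
T_surf′ = T_deep − (β/α)·ΔS = 11.7 − (7.7 × 10⁻⁴/2.4 × 10⁻⁴)·(+0.55) = 9.935 °C.
Cooling required: 16.5 − (9.935) = 6.565 °C.

6.6 °C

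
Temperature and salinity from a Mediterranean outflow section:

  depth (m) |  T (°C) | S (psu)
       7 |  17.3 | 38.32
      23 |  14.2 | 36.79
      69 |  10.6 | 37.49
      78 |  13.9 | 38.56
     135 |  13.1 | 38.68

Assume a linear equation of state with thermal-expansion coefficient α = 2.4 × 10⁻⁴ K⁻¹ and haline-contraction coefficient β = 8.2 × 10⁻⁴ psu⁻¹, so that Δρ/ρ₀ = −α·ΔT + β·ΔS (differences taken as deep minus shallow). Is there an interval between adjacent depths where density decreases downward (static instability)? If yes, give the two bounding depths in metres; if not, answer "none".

Evaluate Δρ/ρ₀ = −αΔT + βΔS across each adjacent pair:
  7–23 m: −αΔT+βΔS = −(2.4 × 10⁻⁴)(-3.1)+(8.2 × 10⁻⁴)(-1.53) = -5.1 × 10⁻⁴ → UNSTABLE
  23–69 m: −αΔT+βΔS = −(2.4 × 10⁻⁴)(-3.6)+(8.2 × 10⁻⁴)(+0.70) = 1.4 × 10⁻³ → stable
  69–78 m: −αΔT+βΔS = −(2.4 × 10⁻⁴)(+3.3)+(8.2 × 10⁻⁴)(+1.07) = 8.5 × 10⁻⁵ → stable
  78–135 m: −αΔT+βΔS = −(2.4 × 10⁻⁴)(-0.8)+(8.2 × 10⁻⁴)(+0.12) = 2.9 × 10⁻⁴ → stable
The 7–23 m interval has Δρ < 0: lighter water underlies denser water.

7–23 m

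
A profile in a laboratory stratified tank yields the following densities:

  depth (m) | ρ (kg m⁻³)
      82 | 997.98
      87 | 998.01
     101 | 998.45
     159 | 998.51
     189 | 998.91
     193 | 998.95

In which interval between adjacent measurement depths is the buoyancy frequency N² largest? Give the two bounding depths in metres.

Compute the density gradient over each adjacent pair:
  82–87 m: Δρ/Δz = 0.03/5 = 6.0 × 10⁻³ kg m⁻⁴
  87–101 m: Δρ/Δz = 0.44/14 = 0.031 kg m⁻⁴
  101–159 m: Δρ/Δz = 0.06/58 = 1.0 × 10⁻³ kg m⁻⁴
  159–189 m: Δρ/Δz = 0.40/30 = 0.013 kg m⁻⁴
  189–193 m: Δρ/Δz = 0.04/4 = 0.010 kg m⁻⁴
The largest gradient is in the 87–101 m interval — the pycnocline.

87–101 m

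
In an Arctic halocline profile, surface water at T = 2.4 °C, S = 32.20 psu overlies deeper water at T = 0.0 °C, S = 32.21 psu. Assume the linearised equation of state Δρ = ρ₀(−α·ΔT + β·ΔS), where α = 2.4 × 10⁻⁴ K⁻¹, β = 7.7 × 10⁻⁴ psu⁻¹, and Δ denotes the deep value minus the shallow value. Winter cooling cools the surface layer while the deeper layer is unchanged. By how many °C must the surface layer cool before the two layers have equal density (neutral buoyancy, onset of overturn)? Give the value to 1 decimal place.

Neutral buoyancy requires Δρ = 0, i.e. −α(T_deep − T_surf′) + β(S_deep − S_surf) = 0.
T_surf′ = T_deep − (β/α)·ΔS = 0.0 − (7.7 × 10⁻⁴/2.4 × 10⁻⁴)·(+0.01) = -0.032 °C.
Cooling required: 2.4 − (-0.032) = 2.432 °C.

2.4 °C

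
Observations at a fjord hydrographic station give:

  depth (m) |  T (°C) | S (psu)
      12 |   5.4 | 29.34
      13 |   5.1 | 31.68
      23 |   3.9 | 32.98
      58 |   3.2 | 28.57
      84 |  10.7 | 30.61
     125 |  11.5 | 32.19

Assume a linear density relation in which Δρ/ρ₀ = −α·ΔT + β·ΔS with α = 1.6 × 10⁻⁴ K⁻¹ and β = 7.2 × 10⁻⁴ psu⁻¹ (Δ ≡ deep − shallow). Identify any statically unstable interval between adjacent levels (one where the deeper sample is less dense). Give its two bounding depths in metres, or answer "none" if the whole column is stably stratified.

Evaluate Δρ/ρ₀ = −αΔT + βΔS across each adjacent pair:
  12–13 m: −αΔT+βΔS = −(1.6 × 10⁻⁴)(-0.3)+(7.2 × 10⁻⁴)(+2.34) = 1.7 × 10⁻³ → stable
  13–23 m: −αΔT+βΔS = −(1.6 × 10⁻⁴)(-1.2)+(7.2 × 10⁻⁴)(+1.30) = 1.1 × 10⁻³ → stable
  23–58 m: −αΔT+βΔS = −(1.6 × 10⁻⁴)(-0.7)+(7.2 × 10⁻⁴)(-4.41) = -3.1 × 10⁻³ → UNSTABLE
  58–84 m: −αΔT+βΔS = −(1.6 × 10⁻⁴)(+7.5)+(7.2 × 10⁻⁴)(+2.04) = 2.7 × 10⁻⁴ → stable
  84–125 m: −αΔT+βΔS = −(1.6 × 10⁻⁴)(+0.8)+(7.2 × 10⁻⁴)(+1.58) = 1.0 × 10⁻³ → stable
The 23–58 m interval has Δρ < 0: lighter water underlies denser water.

23–58 m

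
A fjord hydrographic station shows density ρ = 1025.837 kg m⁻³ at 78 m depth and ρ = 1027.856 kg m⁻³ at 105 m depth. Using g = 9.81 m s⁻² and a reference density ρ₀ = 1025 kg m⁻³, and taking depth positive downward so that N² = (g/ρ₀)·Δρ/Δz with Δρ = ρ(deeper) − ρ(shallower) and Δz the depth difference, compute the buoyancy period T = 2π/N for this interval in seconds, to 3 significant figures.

235 s

Δρ = 1027.856 − 1025.837 = 2.019 kg m⁻³ over Δz = 105 − 78 = 27 m.
N² = (9.81/1025) × (2.019/27) = 7.1568 × 10⁻⁴ s⁻².
N = √(7.1568 × 10⁻⁴) = 0.026752 rad s⁻¹, so T = 2π/N = 234.87 s ≈ 235 s.
Since Δρ > 0 the layer is stably stratified.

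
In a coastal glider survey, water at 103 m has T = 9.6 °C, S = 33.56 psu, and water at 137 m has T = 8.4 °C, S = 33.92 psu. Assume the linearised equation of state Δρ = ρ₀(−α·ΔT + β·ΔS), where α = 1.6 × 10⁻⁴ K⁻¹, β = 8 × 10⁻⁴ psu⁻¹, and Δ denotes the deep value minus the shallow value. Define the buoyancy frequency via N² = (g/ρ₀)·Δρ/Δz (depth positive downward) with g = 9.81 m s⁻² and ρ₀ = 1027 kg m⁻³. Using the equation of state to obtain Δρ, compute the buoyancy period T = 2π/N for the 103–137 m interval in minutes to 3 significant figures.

8.90 min

ΔT = -1.2 K, ΔS = +0.36 psu (deep − shallow).
Δρ/ρ₀ = −αΔT + βΔS = 1.92 × 10⁻⁴ + 2.88 × 10⁻⁴ = 4.80 × 10⁻⁴, so Δρ ≈ 0.4930 kg m⁻³.
N² = (g/ρ₀)·Δρ/Δz = g·(Δρ/ρ₀)/Δz = 9.81 × 4.80 × 10⁻⁴ / 34 = 1.3849 × 10⁻⁴ s⁻².
N = √(1.3849 × 10⁻⁴) = 0.011768 rad s⁻¹ → T = 2π/N = 533.92 s = 8.8987 min ≈ 8.90 min.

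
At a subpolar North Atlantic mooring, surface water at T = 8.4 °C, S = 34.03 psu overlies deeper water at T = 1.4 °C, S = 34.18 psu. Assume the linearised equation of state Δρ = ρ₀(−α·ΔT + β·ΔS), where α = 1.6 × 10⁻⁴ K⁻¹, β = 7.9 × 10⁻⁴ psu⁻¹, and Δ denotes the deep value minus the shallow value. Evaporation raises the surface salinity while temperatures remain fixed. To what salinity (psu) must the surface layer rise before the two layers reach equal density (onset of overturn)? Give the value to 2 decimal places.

35.60 psu

Neutral buoyancy requires −α(T_deep − T_surf) + β(S_deep − S_surf′) = 0.
S_surf′ = S_deep − (α/β)·ΔT = 34.18 − (1.6 × 10⁻⁴/7.9 × 10⁻⁴)·(-7.0) = 35.5977 psu.
Increase required: 35.5977 − 34.03 = 1.5677 psu.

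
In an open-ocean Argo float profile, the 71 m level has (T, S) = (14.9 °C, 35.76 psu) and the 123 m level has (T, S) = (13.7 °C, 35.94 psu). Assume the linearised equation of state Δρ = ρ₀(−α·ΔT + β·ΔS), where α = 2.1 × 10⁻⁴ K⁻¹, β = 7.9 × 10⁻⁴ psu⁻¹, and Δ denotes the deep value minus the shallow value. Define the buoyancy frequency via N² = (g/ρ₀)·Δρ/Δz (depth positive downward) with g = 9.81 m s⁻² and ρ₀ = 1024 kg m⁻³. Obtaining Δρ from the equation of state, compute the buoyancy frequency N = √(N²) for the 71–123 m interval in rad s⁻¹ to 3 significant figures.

8.62 × 10⁻³ rad s⁻¹

ΔT = -1.2 K, ΔS = +0.18 psu (deep − shallow).
Δρ/ρ₀ = −αΔT + βΔS = 2.52 × 10⁻⁴ + 1.422 × 10⁻⁴ = 3.942 × 10⁻⁴, so Δρ ≈ 0.4037 kg m⁻³.
N² = (g/ρ₀)·Δρ/Δz = g·(Δρ/ρ₀)/Δz = 9.81 × 3.942 × 10⁻⁴ / 52 = 7.4367 × 10⁻⁵ s⁻².
N = √(7.4367 × 10⁻⁵) = 8.6236 × 10⁻³ rad s⁻¹ ≈ 8.62 × 10⁻³ rad s⁻¹.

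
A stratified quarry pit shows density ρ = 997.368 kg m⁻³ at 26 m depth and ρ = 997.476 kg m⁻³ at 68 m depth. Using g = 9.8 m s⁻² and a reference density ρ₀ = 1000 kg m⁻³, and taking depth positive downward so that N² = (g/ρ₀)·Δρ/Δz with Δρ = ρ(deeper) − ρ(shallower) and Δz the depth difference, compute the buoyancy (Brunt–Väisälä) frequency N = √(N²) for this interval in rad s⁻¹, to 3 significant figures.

Δρ = 997.476 − 997.368 = 0.108 kg m⁻³ over Δz = 68 − 26 = 42 m.
N² = (9.8/1000) × (0.108/42) = 2.5200 × 10⁻⁵ s⁻².
N = √(2.5200 × 10⁻⁵) = 5.0200 × 10⁻³ rad s⁻¹ ≈ 5.02 × 10⁻³ rad s⁻¹.
Since Δρ > 0 the layer is stably stratified.

5.02 × 10⁻³ rad s⁻¹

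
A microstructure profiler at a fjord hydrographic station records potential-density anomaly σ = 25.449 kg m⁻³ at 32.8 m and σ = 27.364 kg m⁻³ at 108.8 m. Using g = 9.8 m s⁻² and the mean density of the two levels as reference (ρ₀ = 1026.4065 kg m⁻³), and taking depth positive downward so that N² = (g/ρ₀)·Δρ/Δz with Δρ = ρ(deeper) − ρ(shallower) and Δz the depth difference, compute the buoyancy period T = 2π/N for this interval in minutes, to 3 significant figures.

6.75 min

Δρ = 1027.364 − 1025.449 = 1.915 kg m⁻³ over Δz = 108.8 − 32.8 = 76 m.
N² = (9.8/1026.4065) × (1.915/76) = 2.4058 × 10⁻⁴ s⁻².
N = √(2.4058 × 10⁻⁴) = 0.015511 rad s⁻¹, so T = 2π/N = 405.08 s = 6.7513 min ≈ 6.75 min.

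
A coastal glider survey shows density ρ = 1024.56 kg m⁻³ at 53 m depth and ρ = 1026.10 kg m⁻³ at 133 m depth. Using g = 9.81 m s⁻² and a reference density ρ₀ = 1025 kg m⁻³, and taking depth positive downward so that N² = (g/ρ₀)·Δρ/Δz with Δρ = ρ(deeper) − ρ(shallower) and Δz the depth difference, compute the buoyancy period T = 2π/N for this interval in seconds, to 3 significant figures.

463 s

Δρ = 1026.10 − 1024.56 = 1.54 kg m⁻³ over Δz = 133 − 53 = 80 m.
N² = (9.81/1025) × (1.54/80) = 1.8424 × 10⁻⁴ s⁻².
N = √(1.8424 × 10⁻⁴) = 0.013574 rad s⁻¹, so T = 2π/N = 462.88 s ≈ 463 s.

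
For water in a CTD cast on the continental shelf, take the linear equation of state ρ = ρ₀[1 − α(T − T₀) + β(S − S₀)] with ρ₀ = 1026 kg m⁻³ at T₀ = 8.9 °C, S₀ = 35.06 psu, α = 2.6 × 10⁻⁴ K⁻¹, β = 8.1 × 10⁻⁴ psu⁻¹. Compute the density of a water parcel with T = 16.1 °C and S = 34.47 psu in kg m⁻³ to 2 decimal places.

1023.59 kg m⁻³

T − T₀ = +7.2 K, S − S₀ = -0.59 psu.
Bracket = 1 − α·(+7.2) + β·(-0.59) = 1 + (-2.3499 × 10⁻³) = 0.9976501.
ρ = 1026 × 0.9976501 = 1023.59 kg m⁻³.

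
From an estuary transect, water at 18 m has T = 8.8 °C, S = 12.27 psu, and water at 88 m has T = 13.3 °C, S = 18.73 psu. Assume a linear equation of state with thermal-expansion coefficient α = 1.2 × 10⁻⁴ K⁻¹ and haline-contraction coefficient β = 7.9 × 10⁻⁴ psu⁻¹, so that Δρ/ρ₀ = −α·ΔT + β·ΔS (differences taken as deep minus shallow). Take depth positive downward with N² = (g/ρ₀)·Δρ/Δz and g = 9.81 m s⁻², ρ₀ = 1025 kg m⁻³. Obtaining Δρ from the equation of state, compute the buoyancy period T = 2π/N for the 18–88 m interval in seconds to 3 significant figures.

ΔT = +4.5 K, ΔS = +6.46 psu (deep − shallow).
Δρ/ρ₀ = −αΔT + βΔS = -5.40 × 10⁻⁴ + 5.1034 × 10⁻³ = 4.5634 × 10⁻³, so Δρ ≈ 4.677 kg m⁻³.
N² = (g/ρ₀)·Δρ/Δz = g·(Δρ/ρ₀)/Δz = 9.81 × 4.5634 × 10⁻³ / 70 = 6.3953 × 10⁻⁴ s⁻².
N = √(6.3953 × 10⁻⁴) = 0.025289 rad s⁻¹ → T = 2π/N = 248.46 s ≈ 248 s.

248 s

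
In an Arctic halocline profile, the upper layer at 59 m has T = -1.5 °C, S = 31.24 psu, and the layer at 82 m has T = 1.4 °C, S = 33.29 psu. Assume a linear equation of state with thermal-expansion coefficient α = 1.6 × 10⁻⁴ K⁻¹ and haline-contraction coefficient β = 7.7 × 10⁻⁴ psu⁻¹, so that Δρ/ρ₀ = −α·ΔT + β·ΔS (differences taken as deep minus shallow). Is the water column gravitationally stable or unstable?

stable

ΔT = 1.4 − -1.5 = +2.9 K and ΔS = 33.29 − 31.24 = +2.05 psu (deep − shallow).
−αΔT = -4.64 × 10⁻⁴; βΔS = 1.5785 × 10⁻³; sum Δρ/ρ₀ = 1.1145 × 10⁻³.
Δρ/ρ₀ > 0, so Δρ > 0: deeper water is denser → statically stable.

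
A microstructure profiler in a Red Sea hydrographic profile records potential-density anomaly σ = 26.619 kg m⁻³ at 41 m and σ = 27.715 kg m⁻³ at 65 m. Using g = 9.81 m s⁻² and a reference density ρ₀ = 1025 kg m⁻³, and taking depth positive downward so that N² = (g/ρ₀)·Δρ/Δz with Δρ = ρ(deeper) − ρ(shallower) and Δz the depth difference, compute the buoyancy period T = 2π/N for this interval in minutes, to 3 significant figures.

Δρ = 1027.715 − 1026.619 = 1.096 kg m⁻³ over Δz = 65 − 41 = 24 m.
N² = (9.81/1025) × (1.096/24) = 4.3706 × 10⁻⁴ s⁻².
N = √(4.3706 × 10⁻⁴) = 0.020906 rad s⁻¹, so T = 2π/N = 300.54 s = 5.0090 min ≈ 5.01 min.
N² > 0, so the interval is statically stable.

5.01 min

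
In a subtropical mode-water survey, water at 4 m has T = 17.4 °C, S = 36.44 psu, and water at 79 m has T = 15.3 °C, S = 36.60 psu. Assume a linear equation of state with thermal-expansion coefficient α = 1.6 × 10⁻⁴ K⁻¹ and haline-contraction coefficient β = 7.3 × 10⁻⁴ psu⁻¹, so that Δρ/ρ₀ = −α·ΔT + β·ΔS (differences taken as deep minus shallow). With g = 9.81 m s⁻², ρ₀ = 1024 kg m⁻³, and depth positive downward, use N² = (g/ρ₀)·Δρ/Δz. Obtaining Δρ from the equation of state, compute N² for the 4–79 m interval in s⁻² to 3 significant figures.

ΔT = -2.1 K, ΔS = +0.16 psu (deep − shallow).
Δρ/ρ₀ = −αΔT + βΔS = 3.36 × 10⁻⁴ + 1.168 × 10⁻⁴ = 4.528 × 10⁻⁴, so Δρ ≈ 0.4637 kg m⁻³.
N² = (g/ρ₀)·Δρ/Δz = g·(Δρ/ρ₀)/Δz = 9.81 × 4.528 × 10⁻⁴ / 75 = 5.9226 × 10⁻⁵ s⁻² ≈ 5.92 × 10⁻⁵ s⁻².

5.92 × 10⁻⁵ s⁻²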